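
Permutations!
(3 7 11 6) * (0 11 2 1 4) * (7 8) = (0 11 6 3 8 7 2 1 4) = [11, 4, 1, 8, 0, 5, 3, 2, 7, 9, 10, 6]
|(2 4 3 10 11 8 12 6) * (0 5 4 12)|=|(0 5 4 3 10 11 8)(2 12 6)|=21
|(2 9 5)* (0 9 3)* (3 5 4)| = 4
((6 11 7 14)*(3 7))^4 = (3 11 6 14 7)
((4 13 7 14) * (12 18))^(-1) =((4 13 7 14)(12 18))^(-1) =(4 14 7 13)(12 18)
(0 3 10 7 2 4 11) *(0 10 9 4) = (0 3 9 4 11 10 7 2) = [3, 1, 0, 9, 11, 5, 6, 2, 8, 4, 7, 10]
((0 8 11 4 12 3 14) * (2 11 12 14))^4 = ((0 8 12 3 2 11 4 14))^4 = (0 2)(3 14)(4 12)(8 11)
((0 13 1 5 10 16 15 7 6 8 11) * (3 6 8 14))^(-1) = (0 11 8 7 15 16 10 5 1 13)(3 14 6)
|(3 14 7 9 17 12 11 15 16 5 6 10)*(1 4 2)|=12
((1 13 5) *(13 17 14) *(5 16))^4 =(1 16 14)(5 13 17)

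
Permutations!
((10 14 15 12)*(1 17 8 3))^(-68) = ((1 17 8 3)(10 14 15 12))^(-68) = (17)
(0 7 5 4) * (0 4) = [7, 1, 2, 3, 4, 0, 6, 5] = (0 7 5)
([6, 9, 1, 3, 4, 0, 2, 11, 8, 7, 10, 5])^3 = (0 1 11 6 9 5 2 7)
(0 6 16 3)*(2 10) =[6, 1, 10, 0, 4, 5, 16, 7, 8, 9, 2, 11, 12, 13, 14, 15, 3] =(0 6 16 3)(2 10)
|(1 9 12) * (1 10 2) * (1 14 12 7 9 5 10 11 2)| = 12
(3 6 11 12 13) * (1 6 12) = (1 6 11)(3 12 13) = [0, 6, 2, 12, 4, 5, 11, 7, 8, 9, 10, 1, 13, 3]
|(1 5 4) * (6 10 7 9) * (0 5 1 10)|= |(0 5 4 10 7 9 6)|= 7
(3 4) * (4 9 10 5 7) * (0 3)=(0 3 9 10 5 7 4)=[3, 1, 2, 9, 0, 7, 6, 4, 8, 10, 5]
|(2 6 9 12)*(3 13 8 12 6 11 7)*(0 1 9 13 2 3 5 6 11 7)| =|(0 1 9 11)(2 7 5 6 13 8 12 3)| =8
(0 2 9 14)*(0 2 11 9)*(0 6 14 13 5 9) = (0 11)(2 6 14)(5 9 13) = [11, 1, 6, 3, 4, 9, 14, 7, 8, 13, 10, 0, 12, 5, 2]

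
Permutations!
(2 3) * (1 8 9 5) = (1 8 9 5)(2 3) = [0, 8, 3, 2, 4, 1, 6, 7, 9, 5]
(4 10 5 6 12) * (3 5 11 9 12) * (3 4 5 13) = (3 13)(4 10 11 9 12 5 6) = [0, 1, 2, 13, 10, 6, 4, 7, 8, 12, 11, 9, 5, 3]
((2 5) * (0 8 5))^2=(0 5)(2 8)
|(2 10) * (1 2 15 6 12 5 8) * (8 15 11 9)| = |(1 2 10 11 9 8)(5 15 6 12)| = 12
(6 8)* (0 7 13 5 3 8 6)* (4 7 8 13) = (0 8)(3 13 5)(4 7) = [8, 1, 2, 13, 7, 3, 6, 4, 0, 9, 10, 11, 12, 5]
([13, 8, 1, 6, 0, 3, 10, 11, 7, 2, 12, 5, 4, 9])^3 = [2, 11, 7, 12, 9, 10, 4, 3, 5, 8, 0, 6, 13, 1]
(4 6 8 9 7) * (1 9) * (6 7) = (1 9 6 8)(4 7) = [0, 9, 2, 3, 7, 5, 8, 4, 1, 6]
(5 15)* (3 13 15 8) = [0, 1, 2, 13, 4, 8, 6, 7, 3, 9, 10, 11, 12, 15, 14, 5] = (3 13 15 5 8)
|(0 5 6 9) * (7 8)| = 4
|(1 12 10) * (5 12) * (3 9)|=4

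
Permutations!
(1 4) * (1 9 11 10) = (1 4 9 11 10) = [0, 4, 2, 3, 9, 5, 6, 7, 8, 11, 1, 10]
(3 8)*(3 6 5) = (3 8 6 5) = [0, 1, 2, 8, 4, 3, 5, 7, 6]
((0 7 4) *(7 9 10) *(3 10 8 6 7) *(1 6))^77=((0 9 8 1 6 7 4)(3 10))^77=(3 10)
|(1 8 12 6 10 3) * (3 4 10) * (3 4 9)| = 8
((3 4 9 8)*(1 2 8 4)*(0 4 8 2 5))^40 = (0 1 8 4 5 3 9)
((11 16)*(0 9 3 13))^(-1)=((0 9 3 13)(11 16))^(-1)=(0 13 3 9)(11 16)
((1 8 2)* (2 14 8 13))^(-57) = ((1 13 2)(8 14))^(-57) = (8 14)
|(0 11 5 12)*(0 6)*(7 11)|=|(0 7 11 5 12 6)|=6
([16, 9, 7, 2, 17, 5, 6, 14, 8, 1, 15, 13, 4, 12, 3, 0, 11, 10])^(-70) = [11, 1, 14, 7, 10, 5, 6, 3, 8, 9, 0, 12, 17, 4, 2, 16, 13, 15]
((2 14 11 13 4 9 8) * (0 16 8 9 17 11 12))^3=(0 2)(4 13 11 17)(8 12)(14 16)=((0 16 8 2 14 12)(4 17 11 13))^3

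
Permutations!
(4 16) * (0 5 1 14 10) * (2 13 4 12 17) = (0 5 1 14 10)(2 13 4 16 12 17) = [5, 14, 13, 3, 16, 1, 6, 7, 8, 9, 0, 11, 17, 4, 10, 15, 12, 2]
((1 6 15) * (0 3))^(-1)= (0 3)(1 15 6)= ((0 3)(1 6 15))^(-1)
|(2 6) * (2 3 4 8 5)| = 6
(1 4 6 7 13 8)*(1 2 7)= [0, 4, 7, 3, 6, 5, 1, 13, 2, 9, 10, 11, 12, 8]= (1 4 6)(2 7 13 8)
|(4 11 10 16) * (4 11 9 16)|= 5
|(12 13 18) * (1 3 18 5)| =|(1 3 18 12 13 5)| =6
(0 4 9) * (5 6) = (0 4 9)(5 6) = [4, 1, 2, 3, 9, 6, 5, 7, 8, 0]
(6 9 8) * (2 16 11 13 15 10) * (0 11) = (0 11 13 15 10 2 16)(6 9 8) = [11, 1, 16, 3, 4, 5, 9, 7, 6, 8, 2, 13, 12, 15, 14, 10, 0]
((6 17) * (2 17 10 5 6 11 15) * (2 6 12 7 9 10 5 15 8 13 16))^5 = (2 16 13 8 11 17)(5 15 9 12 6 10 7)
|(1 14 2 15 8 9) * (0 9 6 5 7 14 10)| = 28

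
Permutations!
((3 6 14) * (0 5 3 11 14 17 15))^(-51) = (0 6)(3 15)(5 17)(11 14)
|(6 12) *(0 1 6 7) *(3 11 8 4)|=|(0 1 6 12 7)(3 11 8 4)|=20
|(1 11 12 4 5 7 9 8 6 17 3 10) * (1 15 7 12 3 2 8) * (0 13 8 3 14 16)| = 15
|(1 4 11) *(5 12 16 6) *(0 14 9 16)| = |(0 14 9 16 6 5 12)(1 4 11)| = 21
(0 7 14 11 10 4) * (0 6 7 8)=(0 8)(4 6 7 14 11 10)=[8, 1, 2, 3, 6, 5, 7, 14, 0, 9, 4, 10, 12, 13, 11]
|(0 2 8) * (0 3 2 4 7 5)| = 12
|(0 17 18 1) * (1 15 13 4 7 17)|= 6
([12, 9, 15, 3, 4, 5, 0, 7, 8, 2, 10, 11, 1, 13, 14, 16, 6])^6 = [16, 0, 1, 3, 4, 5, 15, 7, 8, 12, 10, 11, 6, 13, 14, 9, 2]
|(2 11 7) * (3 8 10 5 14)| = |(2 11 7)(3 8 10 5 14)| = 15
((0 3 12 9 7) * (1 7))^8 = ((0 3 12 9 1 7))^8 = (0 12 1)(3 9 7)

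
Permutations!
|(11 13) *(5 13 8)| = 4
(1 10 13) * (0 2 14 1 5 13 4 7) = (0 2 14 1 10 4 7)(5 13) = [2, 10, 14, 3, 7, 13, 6, 0, 8, 9, 4, 11, 12, 5, 1]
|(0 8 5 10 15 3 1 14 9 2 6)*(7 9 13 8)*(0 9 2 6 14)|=|(0 7 2 14 13 8 5 10 15 3 1)(6 9)|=22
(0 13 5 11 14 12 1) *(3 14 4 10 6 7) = (0 13 5 11 4 10 6 7 3 14 12 1) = [13, 0, 2, 14, 10, 11, 7, 3, 8, 9, 6, 4, 1, 5, 12]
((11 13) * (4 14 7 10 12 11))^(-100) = ((4 14 7 10 12 11 13))^(-100) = (4 11 10 14 13 12 7)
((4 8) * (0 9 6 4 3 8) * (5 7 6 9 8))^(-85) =((9)(0 8 3 5 7 6 4))^(-85) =(9)(0 4 6 7 5 3 8)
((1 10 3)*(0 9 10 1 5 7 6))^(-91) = (10)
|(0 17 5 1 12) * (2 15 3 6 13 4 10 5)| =12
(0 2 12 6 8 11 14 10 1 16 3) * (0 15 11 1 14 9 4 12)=(0 2)(1 16 3 15 11 9 4 12 6 8)(10 14)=[2, 16, 0, 15, 12, 5, 8, 7, 1, 4, 14, 9, 6, 13, 10, 11, 3]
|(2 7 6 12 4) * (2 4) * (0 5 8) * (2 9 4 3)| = |(0 5 8)(2 7 6 12 9 4 3)| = 21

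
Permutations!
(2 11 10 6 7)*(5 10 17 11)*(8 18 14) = (2 5 10 6 7)(8 18 14)(11 17) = [0, 1, 5, 3, 4, 10, 7, 2, 18, 9, 6, 17, 12, 13, 8, 15, 16, 11, 14]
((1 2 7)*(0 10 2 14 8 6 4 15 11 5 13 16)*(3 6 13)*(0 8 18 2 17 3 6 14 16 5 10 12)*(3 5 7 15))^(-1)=(0 12)(1 7 13 8 16)(2 18 14 3 4 6 5 17 10 11 15)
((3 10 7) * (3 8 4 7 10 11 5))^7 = (3 11 5)(4 7 8)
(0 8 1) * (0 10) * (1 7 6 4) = [8, 10, 2, 3, 1, 5, 4, 6, 7, 9, 0] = (0 8 7 6 4 1 10)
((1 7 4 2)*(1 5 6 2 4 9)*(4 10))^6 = (10)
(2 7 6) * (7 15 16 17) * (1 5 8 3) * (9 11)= (1 5 8 3)(2 15 16 17 7 6)(9 11)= [0, 5, 15, 1, 4, 8, 2, 6, 3, 11, 10, 9, 12, 13, 14, 16, 17, 7]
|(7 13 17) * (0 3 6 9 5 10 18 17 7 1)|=|(0 3 6 9 5 10 18 17 1)(7 13)|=18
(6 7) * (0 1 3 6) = [1, 3, 2, 6, 4, 5, 7, 0] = (0 1 3 6 7)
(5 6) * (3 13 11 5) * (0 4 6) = (0 4 6 3 13 11 5) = [4, 1, 2, 13, 6, 0, 3, 7, 8, 9, 10, 5, 12, 11]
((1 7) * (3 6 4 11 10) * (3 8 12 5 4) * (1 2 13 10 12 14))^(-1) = (1 14 8 10 13 2 7)(3 6)(4 5 12 11)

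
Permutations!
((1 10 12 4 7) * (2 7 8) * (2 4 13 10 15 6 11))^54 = (15) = ((1 15 6 11 2 7)(4 8)(10 12 13))^54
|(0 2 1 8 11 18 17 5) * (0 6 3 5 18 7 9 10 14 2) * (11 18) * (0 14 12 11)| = |(0 14 2 1 8 18 17)(3 5 6)(7 9 10 12 11)| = 105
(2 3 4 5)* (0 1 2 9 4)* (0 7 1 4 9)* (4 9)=[9, 2, 3, 7, 5, 0, 6, 1, 8, 4]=(0 9 4 5)(1 2 3 7)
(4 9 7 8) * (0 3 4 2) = (0 3 4 9 7 8 2) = [3, 1, 0, 4, 9, 5, 6, 8, 2, 7]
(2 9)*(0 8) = (0 8)(2 9) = [8, 1, 9, 3, 4, 5, 6, 7, 0, 2]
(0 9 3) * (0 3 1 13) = (0 9 1 13) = [9, 13, 2, 3, 4, 5, 6, 7, 8, 1, 10, 11, 12, 0]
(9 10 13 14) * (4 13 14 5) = (4 13 5)(9 10 14) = [0, 1, 2, 3, 13, 4, 6, 7, 8, 10, 14, 11, 12, 5, 9]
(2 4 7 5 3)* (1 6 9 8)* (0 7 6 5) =(0 7)(1 5 3 2 4 6 9 8) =[7, 5, 4, 2, 6, 3, 9, 0, 1, 8]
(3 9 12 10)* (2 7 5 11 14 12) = [0, 1, 7, 9, 4, 11, 6, 5, 8, 2, 3, 14, 10, 13, 12] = (2 7 5 11 14 12 10 3 9)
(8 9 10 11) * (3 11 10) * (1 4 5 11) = (1 4 5 11 8 9 3) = [0, 4, 2, 1, 5, 11, 6, 7, 9, 3, 10, 8]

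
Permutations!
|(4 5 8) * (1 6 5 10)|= |(1 6 5 8 4 10)|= 6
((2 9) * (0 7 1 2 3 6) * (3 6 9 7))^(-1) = ((0 3 9 6)(1 2 7))^(-1) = (0 6 9 3)(1 7 2)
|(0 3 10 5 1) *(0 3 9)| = 4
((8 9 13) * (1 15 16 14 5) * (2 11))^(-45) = ((1 15 16 14 5)(2 11)(8 9 13))^(-45) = (16)(2 11)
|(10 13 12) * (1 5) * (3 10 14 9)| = |(1 5)(3 10 13 12 14 9)| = 6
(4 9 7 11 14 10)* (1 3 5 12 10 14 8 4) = (14)(1 3 5 12 10)(4 9 7 11 8) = [0, 3, 2, 5, 9, 12, 6, 11, 4, 7, 1, 8, 10, 13, 14]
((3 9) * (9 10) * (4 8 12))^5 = (3 9 10)(4 12 8)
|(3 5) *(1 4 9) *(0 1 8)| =|(0 1 4 9 8)(3 5)| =10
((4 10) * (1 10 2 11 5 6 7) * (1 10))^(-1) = (2 4 10 7 6 5 11)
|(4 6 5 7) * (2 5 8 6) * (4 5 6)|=4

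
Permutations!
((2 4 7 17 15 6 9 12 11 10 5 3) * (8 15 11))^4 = ((2 4 7 17 11 10 5 3)(6 9 12 8 15))^4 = (2 11)(3 17)(4 10)(5 7)(6 15 8 12 9)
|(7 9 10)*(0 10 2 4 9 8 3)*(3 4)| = |(0 10 7 8 4 9 2 3)| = 8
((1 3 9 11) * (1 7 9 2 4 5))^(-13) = (1 2 5 3 4)(7 11 9)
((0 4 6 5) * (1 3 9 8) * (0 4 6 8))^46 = (0 3 8 5)(1 4 6 9)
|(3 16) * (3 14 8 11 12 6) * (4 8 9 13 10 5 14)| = 35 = |(3 16 4 8 11 12 6)(5 14 9 13 10)|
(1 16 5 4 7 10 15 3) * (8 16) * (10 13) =(1 8 16 5 4 7 13 10 15 3) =[0, 8, 2, 1, 7, 4, 6, 13, 16, 9, 15, 11, 12, 10, 14, 3, 5]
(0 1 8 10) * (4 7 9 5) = (0 1 8 10)(4 7 9 5) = [1, 8, 2, 3, 7, 4, 6, 9, 10, 5, 0]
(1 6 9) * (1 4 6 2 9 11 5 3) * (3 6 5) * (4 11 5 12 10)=(1 2 9 11 3)(4 12 10)(5 6)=[0, 2, 9, 1, 12, 6, 5, 7, 8, 11, 4, 3, 10]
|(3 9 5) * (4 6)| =|(3 9 5)(4 6)| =6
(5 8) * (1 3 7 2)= (1 3 7 2)(5 8)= [0, 3, 1, 7, 4, 8, 6, 2, 5]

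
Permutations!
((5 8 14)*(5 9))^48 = (14)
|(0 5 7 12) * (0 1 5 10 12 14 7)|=10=|(0 10 12 1 5)(7 14)|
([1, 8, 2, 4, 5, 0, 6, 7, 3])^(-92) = [4, 5, 2, 1, 8, 3, 6, 7, 0]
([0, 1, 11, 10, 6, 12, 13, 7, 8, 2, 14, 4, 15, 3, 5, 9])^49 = (2 11 4 6 13 3 10 14 5 12 15 9)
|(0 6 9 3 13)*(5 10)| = |(0 6 9 3 13)(5 10)| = 10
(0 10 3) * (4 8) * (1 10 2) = [2, 10, 1, 0, 8, 5, 6, 7, 4, 9, 3] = (0 2 1 10 3)(4 8)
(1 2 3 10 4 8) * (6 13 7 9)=(1 2 3 10 4 8)(6 13 7 9)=[0, 2, 3, 10, 8, 5, 13, 9, 1, 6, 4, 11, 12, 7]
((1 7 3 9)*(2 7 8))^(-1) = ((1 8 2 7 3 9))^(-1) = (1 9 3 7 2 8)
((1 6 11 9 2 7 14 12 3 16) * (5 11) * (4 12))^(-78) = (1 7)(2 16)(3 9)(4 5)(6 14)(11 12)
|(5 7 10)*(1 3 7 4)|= 6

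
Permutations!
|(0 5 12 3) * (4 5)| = 5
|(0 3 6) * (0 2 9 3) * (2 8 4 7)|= |(2 9 3 6 8 4 7)|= 7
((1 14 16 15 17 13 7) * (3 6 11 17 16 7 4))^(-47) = (1 14 7)(3 6 11 17 13 4)(15 16)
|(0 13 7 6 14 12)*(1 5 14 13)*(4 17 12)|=21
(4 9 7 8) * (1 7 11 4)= (1 7 8)(4 9 11)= [0, 7, 2, 3, 9, 5, 6, 8, 1, 11, 10, 4]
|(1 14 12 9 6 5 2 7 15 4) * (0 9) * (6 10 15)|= |(0 9 10 15 4 1 14 12)(2 7 6 5)|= 8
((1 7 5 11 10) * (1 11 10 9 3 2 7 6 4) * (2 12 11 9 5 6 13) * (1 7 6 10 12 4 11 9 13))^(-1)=((2 6 11 5 12 9 3 4 7 10 13))^(-1)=(2 13 10 7 4 3 9 12 5 11 6)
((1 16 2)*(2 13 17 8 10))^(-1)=((1 16 13 17 8 10 2))^(-1)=(1 2 10 8 17 13 16)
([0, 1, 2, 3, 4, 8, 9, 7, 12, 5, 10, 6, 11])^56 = (5 12 6)(8 11 9)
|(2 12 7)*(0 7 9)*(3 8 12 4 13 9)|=6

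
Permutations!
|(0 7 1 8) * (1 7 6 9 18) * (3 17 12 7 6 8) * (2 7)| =|(0 8)(1 3 17 12 2 7 6 9 18)| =18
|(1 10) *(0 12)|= 2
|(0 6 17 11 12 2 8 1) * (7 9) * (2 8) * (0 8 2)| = |(0 6 17 11 12 2)(1 8)(7 9)| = 6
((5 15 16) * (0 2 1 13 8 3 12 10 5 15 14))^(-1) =((0 2 1 13 8 3 12 10 5 14)(15 16))^(-1) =(0 14 5 10 12 3 8 13 1 2)(15 16)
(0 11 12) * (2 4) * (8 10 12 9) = [11, 1, 4, 3, 2, 5, 6, 7, 10, 8, 12, 9, 0] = (0 11 9 8 10 12)(2 4)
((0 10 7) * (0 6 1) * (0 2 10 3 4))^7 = ((0 3 4)(1 2 10 7 6))^7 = (0 3 4)(1 10 6 2 7)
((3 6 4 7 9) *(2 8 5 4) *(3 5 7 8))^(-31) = (2 6 3)(4 5 9 7 8)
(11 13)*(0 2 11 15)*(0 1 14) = (0 2 11 13 15 1 14) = [2, 14, 11, 3, 4, 5, 6, 7, 8, 9, 10, 13, 12, 15, 0, 1]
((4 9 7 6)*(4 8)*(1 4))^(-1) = ((1 4 9 7 6 8))^(-1) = (1 8 6 7 9 4)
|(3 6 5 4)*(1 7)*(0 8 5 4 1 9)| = |(0 8 5 1 7 9)(3 6 4)| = 6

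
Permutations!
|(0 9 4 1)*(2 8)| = |(0 9 4 1)(2 8)| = 4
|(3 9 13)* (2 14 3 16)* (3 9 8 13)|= 7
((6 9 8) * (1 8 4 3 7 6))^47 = (1 8)(3 6 4 7 9)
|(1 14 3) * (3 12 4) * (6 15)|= 10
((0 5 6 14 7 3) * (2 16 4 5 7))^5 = ((0 7 3)(2 16 4 5 6 14))^5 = (0 3 7)(2 14 6 5 4 16)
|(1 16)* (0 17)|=|(0 17)(1 16)|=2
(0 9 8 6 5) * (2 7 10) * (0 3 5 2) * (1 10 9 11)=[11, 10, 7, 5, 4, 3, 2, 9, 6, 8, 0, 1]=(0 11 1 10)(2 7 9 8 6)(3 5)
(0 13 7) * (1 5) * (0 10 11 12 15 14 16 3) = (0 13 7 10 11 12 15 14 16 3)(1 5) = [13, 5, 2, 0, 4, 1, 6, 10, 8, 9, 11, 12, 15, 7, 16, 14, 3]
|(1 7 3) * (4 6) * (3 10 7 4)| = 4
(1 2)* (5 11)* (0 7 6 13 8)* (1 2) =[7, 1, 2, 3, 4, 11, 13, 6, 0, 9, 10, 5, 12, 8] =(0 7 6 13 8)(5 11)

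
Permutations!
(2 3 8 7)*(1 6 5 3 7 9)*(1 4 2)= (1 6 5 3 8 9 4 2 7)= [0, 6, 7, 8, 2, 3, 5, 1, 9, 4]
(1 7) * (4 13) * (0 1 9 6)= [1, 7, 2, 3, 13, 5, 0, 9, 8, 6, 10, 11, 12, 4]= (0 1 7 9 6)(4 13)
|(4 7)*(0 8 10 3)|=4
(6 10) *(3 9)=[0, 1, 2, 9, 4, 5, 10, 7, 8, 3, 6]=(3 9)(6 10)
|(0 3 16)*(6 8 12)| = |(0 3 16)(6 8 12)| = 3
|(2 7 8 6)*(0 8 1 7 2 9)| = 4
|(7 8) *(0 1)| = |(0 1)(7 8)| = 2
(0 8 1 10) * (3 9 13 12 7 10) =[8, 3, 2, 9, 4, 5, 6, 10, 1, 13, 0, 11, 7, 12] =(0 8 1 3 9 13 12 7 10)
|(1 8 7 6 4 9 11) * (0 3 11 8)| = |(0 3 11 1)(4 9 8 7 6)| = 20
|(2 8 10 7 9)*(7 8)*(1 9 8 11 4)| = |(1 9 2 7 8 10 11 4)| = 8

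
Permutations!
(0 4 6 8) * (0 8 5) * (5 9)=(0 4 6 9 5)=[4, 1, 2, 3, 6, 0, 9, 7, 8, 5]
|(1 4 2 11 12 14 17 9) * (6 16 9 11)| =|(1 4 2 6 16 9)(11 12 14 17)| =12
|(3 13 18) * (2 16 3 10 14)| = 7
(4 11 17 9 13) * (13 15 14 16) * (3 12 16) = (3 12 16 13 4 11 17 9 15 14) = [0, 1, 2, 12, 11, 5, 6, 7, 8, 15, 10, 17, 16, 4, 3, 14, 13, 9]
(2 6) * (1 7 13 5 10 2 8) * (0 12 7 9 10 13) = (0 12 7)(1 9 10 2 6 8)(5 13) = [12, 9, 6, 3, 4, 13, 8, 0, 1, 10, 2, 11, 7, 5]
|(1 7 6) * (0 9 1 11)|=6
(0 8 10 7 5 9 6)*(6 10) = [8, 1, 2, 3, 4, 9, 0, 5, 6, 10, 7] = (0 8 6)(5 9 10 7)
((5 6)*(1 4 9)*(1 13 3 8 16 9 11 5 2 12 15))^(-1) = ((1 4 11 5 6 2 12 15)(3 8 16 9 13))^(-1) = (1 15 12 2 6 5 11 4)(3 13 9 16 8)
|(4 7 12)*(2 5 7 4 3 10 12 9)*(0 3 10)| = |(0 3)(2 5 7 9)(10 12)| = 4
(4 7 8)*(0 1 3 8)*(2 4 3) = (0 1 2 4 7)(3 8) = [1, 2, 4, 8, 7, 5, 6, 0, 3]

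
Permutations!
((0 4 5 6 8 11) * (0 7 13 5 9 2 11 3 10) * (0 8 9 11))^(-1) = ((0 4 11 7 13 5 6 9 2)(3 10 8))^(-1) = (0 2 9 6 5 13 7 11 4)(3 8 10)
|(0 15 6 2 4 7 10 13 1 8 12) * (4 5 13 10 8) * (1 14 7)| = 10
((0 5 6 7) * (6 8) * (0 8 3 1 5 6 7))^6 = ((0 6)(1 5 3)(7 8))^6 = (8)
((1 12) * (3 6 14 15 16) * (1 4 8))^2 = (1 4)(3 14 16 6 15)(8 12)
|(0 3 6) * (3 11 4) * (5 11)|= |(0 5 11 4 3 6)|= 6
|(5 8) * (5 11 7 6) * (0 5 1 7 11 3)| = |(11)(0 5 8 3)(1 7 6)| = 12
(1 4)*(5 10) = [0, 4, 2, 3, 1, 10, 6, 7, 8, 9, 5] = (1 4)(5 10)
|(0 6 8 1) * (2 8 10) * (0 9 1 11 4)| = |(0 6 10 2 8 11 4)(1 9)| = 14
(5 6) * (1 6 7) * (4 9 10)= [0, 6, 2, 3, 9, 7, 5, 1, 8, 10, 4]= (1 6 5 7)(4 9 10)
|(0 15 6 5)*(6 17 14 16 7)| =8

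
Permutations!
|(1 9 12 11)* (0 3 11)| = |(0 3 11 1 9 12)| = 6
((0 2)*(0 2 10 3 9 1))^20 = (10)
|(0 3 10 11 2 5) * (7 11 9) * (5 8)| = 9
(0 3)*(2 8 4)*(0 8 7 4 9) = (0 3 8 9)(2 7 4) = [3, 1, 7, 8, 2, 5, 6, 4, 9, 0]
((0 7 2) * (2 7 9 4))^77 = (0 9 4 2)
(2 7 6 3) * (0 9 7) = (0 9 7 6 3 2) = [9, 1, 0, 2, 4, 5, 3, 6, 8, 7]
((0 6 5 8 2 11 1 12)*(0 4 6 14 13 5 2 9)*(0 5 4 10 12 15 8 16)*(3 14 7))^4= (0 13 11 9 7 4 1 5 3 6 15 16 14 2 8)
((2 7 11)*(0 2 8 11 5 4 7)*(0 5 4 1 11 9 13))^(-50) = (0 9 11 5)(1 2 13 8)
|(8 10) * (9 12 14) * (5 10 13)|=12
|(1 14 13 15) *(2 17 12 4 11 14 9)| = 10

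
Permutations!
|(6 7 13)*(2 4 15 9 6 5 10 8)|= |(2 4 15 9 6 7 13 5 10 8)|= 10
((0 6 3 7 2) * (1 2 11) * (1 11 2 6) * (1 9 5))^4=(11)(0 6)(1 2)(3 9)(5 7)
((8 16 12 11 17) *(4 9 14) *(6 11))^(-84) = ((4 9 14)(6 11 17 8 16 12))^(-84) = (17)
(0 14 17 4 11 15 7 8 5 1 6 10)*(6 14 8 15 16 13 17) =(0 8 5 1 14 6 10)(4 11 16 13 17)(7 15) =[8, 14, 2, 3, 11, 1, 10, 15, 5, 9, 0, 16, 12, 17, 6, 7, 13, 4]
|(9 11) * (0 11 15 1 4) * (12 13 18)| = 6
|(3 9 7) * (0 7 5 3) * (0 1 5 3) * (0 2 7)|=4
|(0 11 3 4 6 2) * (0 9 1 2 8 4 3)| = 6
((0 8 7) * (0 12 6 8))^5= ((6 8 7 12))^5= (6 8 7 12)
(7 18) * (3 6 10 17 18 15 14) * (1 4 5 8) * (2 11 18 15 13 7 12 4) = (1 2 11 18 12 4 5 8)(3 6 10 17 15 14)(7 13) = [0, 2, 11, 6, 5, 8, 10, 13, 1, 9, 17, 18, 4, 7, 3, 14, 16, 15, 12]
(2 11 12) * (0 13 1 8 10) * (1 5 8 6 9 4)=(0 13 5 8 10)(1 6 9 4)(2 11 12)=[13, 6, 11, 3, 1, 8, 9, 7, 10, 4, 0, 12, 2, 5]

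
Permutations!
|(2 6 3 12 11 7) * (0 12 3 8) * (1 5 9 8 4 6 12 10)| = |(0 10 1 5 9 8)(2 12 11 7)(4 6)| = 12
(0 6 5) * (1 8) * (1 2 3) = (0 6 5)(1 8 2 3) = [6, 8, 3, 1, 4, 0, 5, 7, 2]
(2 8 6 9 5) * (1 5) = (1 5 2 8 6 9) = [0, 5, 8, 3, 4, 2, 9, 7, 6, 1]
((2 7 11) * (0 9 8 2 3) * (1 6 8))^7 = (0 11 2 6 9 3 7 8 1) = ((0 9 1 6 8 2 7 11 3))^7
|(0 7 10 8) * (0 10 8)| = 4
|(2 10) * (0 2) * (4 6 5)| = 3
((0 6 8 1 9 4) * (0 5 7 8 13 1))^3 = (0 1 5)(4 8 13)(6 9 7)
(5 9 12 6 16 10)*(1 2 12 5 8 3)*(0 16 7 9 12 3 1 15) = [16, 2, 3, 15, 4, 12, 7, 9, 1, 5, 8, 11, 6, 13, 14, 0, 10] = (0 16 10 8 1 2 3 15)(5 12 6 7 9)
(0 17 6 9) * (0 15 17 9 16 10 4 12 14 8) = (0 9 15 17 6 16 10 4 12 14 8) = [9, 1, 2, 3, 12, 5, 16, 7, 0, 15, 4, 11, 14, 13, 8, 17, 10, 6]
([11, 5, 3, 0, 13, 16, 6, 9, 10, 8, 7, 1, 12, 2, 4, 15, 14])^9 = [3, 11, 13, 2, 14, 1, 6, 9, 10, 8, 7, 0, 12, 4, 16, 15, 5]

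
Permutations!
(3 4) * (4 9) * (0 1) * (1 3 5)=(0 3 9 4 5 1)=[3, 0, 2, 9, 5, 1, 6, 7, 8, 4]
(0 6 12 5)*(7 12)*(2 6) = [2, 1, 6, 3, 4, 0, 7, 12, 8, 9, 10, 11, 5] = (0 2 6 7 12 5)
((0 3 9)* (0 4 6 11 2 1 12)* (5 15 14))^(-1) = (0 12 1 2 11 6 4 9 3)(5 14 15)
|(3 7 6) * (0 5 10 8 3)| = 7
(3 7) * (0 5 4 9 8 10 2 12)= (0 5 4 9 8 10 2 12)(3 7)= [5, 1, 12, 7, 9, 4, 6, 3, 10, 8, 2, 11, 0]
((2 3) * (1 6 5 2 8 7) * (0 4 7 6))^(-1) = ((0 4 7 1)(2 3 8 6 5))^(-1) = (0 1 7 4)(2 5 6 8 3)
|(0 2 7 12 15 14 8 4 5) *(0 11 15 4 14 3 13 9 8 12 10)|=20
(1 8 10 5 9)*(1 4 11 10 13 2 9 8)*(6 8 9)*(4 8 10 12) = (2 6 10 5 9 8 13)(4 11 12) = [0, 1, 6, 3, 11, 9, 10, 7, 13, 8, 5, 12, 4, 2]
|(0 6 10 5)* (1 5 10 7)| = |(10)(0 6 7 1 5)| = 5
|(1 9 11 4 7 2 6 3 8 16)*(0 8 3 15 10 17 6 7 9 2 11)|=36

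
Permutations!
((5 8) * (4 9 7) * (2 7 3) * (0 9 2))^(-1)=((0 9 3)(2 7 4)(5 8))^(-1)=(0 3 9)(2 4 7)(5 8)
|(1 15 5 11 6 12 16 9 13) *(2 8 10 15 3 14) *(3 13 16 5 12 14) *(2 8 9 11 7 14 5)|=|(1 13)(2 9 16 11 6 5 7 14 8 10 15 12)|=12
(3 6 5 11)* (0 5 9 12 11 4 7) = [5, 1, 2, 6, 7, 4, 9, 0, 8, 12, 10, 3, 11] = (0 5 4 7)(3 6 9 12 11)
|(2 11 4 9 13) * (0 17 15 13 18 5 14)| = |(0 17 15 13 2 11 4 9 18 5 14)| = 11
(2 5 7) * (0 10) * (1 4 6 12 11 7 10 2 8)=(0 2 5 10)(1 4 6 12 11 7 8)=[2, 4, 5, 3, 6, 10, 12, 8, 1, 9, 0, 7, 11]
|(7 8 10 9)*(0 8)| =5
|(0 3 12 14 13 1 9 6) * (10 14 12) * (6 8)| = |(0 3 10 14 13 1 9 8 6)| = 9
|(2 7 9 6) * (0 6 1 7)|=|(0 6 2)(1 7 9)|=3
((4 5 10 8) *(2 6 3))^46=(2 6 3)(4 10)(5 8)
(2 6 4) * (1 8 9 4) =(1 8 9 4 2 6) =[0, 8, 6, 3, 2, 5, 1, 7, 9, 4]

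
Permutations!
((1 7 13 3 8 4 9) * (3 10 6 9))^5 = (1 9 6 10 13 7)(3 4 8)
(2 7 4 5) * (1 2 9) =(1 2 7 4 5 9) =[0, 2, 7, 3, 5, 9, 6, 4, 8, 1]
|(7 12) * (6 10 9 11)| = |(6 10 9 11)(7 12)| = 4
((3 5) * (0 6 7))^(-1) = (0 7 6)(3 5)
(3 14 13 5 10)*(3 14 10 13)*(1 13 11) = [0, 13, 2, 10, 4, 11, 6, 7, 8, 9, 14, 1, 12, 5, 3] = (1 13 5 11)(3 10 14)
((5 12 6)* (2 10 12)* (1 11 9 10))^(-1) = (1 2 5 6 12 10 9 11)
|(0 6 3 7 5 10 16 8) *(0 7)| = |(0 6 3)(5 10 16 8 7)| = 15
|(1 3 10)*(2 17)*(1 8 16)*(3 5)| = |(1 5 3 10 8 16)(2 17)| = 6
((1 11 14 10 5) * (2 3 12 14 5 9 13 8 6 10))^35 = ((1 11 5)(2 3 12 14)(6 10 9 13 8))^35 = (1 5 11)(2 14 12 3)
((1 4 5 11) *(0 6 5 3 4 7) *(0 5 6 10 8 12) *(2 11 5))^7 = ((0 10 8 12)(1 7 2 11)(3 4))^7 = (0 12 8 10)(1 11 2 7)(3 4)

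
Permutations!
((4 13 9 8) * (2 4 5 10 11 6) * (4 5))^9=((2 5 10 11 6)(4 13 9 8))^9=(2 6 11 10 5)(4 13 9 8)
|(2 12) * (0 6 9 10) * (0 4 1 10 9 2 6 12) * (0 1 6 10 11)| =8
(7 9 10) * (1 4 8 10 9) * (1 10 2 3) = (1 4 8 2 3)(7 10) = [0, 4, 3, 1, 8, 5, 6, 10, 2, 9, 7]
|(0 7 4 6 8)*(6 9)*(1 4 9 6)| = 7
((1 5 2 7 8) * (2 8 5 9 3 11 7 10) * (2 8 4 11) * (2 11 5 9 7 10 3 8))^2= ((1 7 9 8)(2 3 11 10)(4 5))^2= (1 9)(2 11)(3 10)(7 8)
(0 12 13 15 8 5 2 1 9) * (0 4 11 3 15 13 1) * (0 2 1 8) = (0 12 8 5 1 9 4 11 3 15) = [12, 9, 2, 15, 11, 1, 6, 7, 5, 4, 10, 3, 8, 13, 14, 0]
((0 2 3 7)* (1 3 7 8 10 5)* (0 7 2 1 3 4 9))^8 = ((0 1 4 9)(3 8 10 5))^8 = (10)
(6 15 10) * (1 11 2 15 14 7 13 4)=(1 11 2 15 10 6 14 7 13 4)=[0, 11, 15, 3, 1, 5, 14, 13, 8, 9, 6, 2, 12, 4, 7, 10]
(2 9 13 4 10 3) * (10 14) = (2 9 13 4 14 10 3) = [0, 1, 9, 2, 14, 5, 6, 7, 8, 13, 3, 11, 12, 4, 10]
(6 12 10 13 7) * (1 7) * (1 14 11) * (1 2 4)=(1 7 6 12 10 13 14 11 2 4)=[0, 7, 4, 3, 1, 5, 12, 6, 8, 9, 13, 2, 10, 14, 11]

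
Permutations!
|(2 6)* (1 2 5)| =4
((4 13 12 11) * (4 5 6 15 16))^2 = ((4 13 12 11 5 6 15 16))^2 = (4 12 5 15)(6 16 13 11)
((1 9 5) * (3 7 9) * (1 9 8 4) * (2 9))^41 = (1 3 7 8 4)(2 5 9) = ((1 3 7 8 4)(2 9 5))^41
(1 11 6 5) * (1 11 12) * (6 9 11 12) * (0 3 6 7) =(0 3 6 5 12 1 7)(9 11) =[3, 7, 2, 6, 4, 12, 5, 0, 8, 11, 10, 9, 1]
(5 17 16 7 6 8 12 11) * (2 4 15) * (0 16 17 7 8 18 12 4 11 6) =[16, 1, 11, 3, 15, 7, 18, 0, 4, 9, 10, 5, 6, 13, 14, 2, 8, 17, 12] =(0 16 8 4 15 2 11 5 7)(6 18 12)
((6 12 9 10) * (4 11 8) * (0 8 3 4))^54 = ((0 8)(3 4 11)(6 12 9 10))^54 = (6 9)(10 12)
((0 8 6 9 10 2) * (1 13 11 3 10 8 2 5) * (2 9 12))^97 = (0 9 8 6 12 2)(1 13 11 3 10 5)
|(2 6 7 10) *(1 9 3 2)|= 7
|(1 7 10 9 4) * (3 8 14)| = |(1 7 10 9 4)(3 8 14)| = 15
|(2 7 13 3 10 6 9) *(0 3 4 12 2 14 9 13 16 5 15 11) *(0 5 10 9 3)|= 24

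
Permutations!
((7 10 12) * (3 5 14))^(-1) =((3 5 14)(7 10 12))^(-1) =(3 14 5)(7 12 10)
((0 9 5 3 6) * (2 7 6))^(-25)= ((0 9 5 3 2 7 6))^(-25)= (0 3 6 5 7 9 2)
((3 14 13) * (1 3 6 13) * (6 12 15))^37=(1 3 14)(6 13 12 15)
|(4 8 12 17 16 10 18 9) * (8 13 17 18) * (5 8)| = |(4 13 17 16 10 5 8 12 18 9)| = 10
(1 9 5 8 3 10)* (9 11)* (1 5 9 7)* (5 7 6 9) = (1 11 6 9 5 8 3 10 7) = [0, 11, 2, 10, 4, 8, 9, 1, 3, 5, 7, 6]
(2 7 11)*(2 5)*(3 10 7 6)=(2 6 3 10 7 11 5)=[0, 1, 6, 10, 4, 2, 3, 11, 8, 9, 7, 5]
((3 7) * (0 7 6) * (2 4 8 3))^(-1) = ((0 7 2 4 8 3 6))^(-1) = (0 6 3 8 4 2 7)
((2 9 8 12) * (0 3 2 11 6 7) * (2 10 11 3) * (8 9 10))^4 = ((0 2 10 11 6 7)(3 8 12))^4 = (0 6 10)(2 7 11)(3 8 12)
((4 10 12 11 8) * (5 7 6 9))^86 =((4 10 12 11 8)(5 7 6 9))^86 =(4 10 12 11 8)(5 6)(7 9)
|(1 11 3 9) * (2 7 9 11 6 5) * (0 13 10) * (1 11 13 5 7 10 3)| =20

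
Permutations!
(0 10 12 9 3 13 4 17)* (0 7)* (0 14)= [10, 1, 2, 13, 17, 5, 6, 14, 8, 3, 12, 11, 9, 4, 0, 15, 16, 7]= (0 10 12 9 3 13 4 17 7 14)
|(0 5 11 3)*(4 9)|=|(0 5 11 3)(4 9)|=4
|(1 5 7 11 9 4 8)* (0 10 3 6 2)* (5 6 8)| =|(0 10 3 8 1 6 2)(4 5 7 11 9)| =35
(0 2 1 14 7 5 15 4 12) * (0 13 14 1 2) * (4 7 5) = (4 12 13 14 5 15 7) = [0, 1, 2, 3, 12, 15, 6, 4, 8, 9, 10, 11, 13, 14, 5, 7]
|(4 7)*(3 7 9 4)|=2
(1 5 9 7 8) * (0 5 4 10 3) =(0 5 9 7 8 1 4 10 3) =[5, 4, 2, 0, 10, 9, 6, 8, 1, 7, 3]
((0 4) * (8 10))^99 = (0 4)(8 10)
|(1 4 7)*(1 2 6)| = |(1 4 7 2 6)| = 5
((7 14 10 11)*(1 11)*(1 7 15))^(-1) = (1 15 11)(7 10 14)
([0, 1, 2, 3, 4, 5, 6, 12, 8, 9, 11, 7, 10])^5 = [0, 1, 2, 3, 4, 5, 6, 12, 8, 9, 11, 7, 10]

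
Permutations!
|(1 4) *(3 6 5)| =6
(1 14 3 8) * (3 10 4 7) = (1 14 10 4 7 3 8) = [0, 14, 2, 8, 7, 5, 6, 3, 1, 9, 4, 11, 12, 13, 10]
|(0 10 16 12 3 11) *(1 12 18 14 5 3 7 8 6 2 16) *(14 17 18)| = |(0 10 1 12 7 8 6 2 16 14 5 3 11)(17 18)| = 26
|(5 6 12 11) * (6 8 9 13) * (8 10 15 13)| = |(5 10 15 13 6 12 11)(8 9)| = 14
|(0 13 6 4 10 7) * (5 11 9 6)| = 9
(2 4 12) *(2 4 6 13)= (2 6 13)(4 12)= [0, 1, 6, 3, 12, 5, 13, 7, 8, 9, 10, 11, 4, 2]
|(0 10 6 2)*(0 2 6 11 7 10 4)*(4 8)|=|(0 8 4)(7 10 11)|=3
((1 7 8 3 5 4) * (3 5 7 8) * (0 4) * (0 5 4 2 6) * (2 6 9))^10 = ((0 6)(1 8 4)(2 9)(3 7))^10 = (9)(1 8 4)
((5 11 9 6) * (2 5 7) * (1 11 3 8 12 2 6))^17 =(1 9 11)(2 3 12 5 8)(6 7)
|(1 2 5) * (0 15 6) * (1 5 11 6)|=6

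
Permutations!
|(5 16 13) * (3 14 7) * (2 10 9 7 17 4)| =24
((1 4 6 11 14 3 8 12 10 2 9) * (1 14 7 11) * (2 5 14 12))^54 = ((1 4 6)(2 9 12 10 5 14 3 8)(7 11))^54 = (2 3 5 12)(8 14 10 9)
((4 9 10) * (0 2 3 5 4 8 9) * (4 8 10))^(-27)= ((10)(0 2 3 5 8 9 4))^(-27)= (10)(0 2 3 5 8 9 4)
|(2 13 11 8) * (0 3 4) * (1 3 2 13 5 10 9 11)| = |(0 2 5 10 9 11 8 13 1 3 4)| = 11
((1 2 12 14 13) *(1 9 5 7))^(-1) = (1 7 5 9 13 14 12 2)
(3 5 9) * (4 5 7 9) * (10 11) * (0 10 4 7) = (0 10 11 4 5 7 9 3) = [10, 1, 2, 0, 5, 7, 6, 9, 8, 3, 11, 4]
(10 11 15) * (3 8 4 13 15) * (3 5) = (3 8 4 13 15 10 11 5) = [0, 1, 2, 8, 13, 3, 6, 7, 4, 9, 11, 5, 12, 15, 14, 10]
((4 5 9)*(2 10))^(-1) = (2 10)(4 9 5)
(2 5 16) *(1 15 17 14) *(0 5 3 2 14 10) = (0 5 16 14 1 15 17 10)(2 3) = [5, 15, 3, 2, 4, 16, 6, 7, 8, 9, 0, 11, 12, 13, 1, 17, 14, 10]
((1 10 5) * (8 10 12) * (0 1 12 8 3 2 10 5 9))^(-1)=(0 9 10 2 3 12 5 8 1)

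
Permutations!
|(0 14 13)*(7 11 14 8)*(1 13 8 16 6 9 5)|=28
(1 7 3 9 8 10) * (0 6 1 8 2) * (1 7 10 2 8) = (0 6 7 3 9 8 2)(1 10) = [6, 10, 0, 9, 4, 5, 7, 3, 2, 8, 1]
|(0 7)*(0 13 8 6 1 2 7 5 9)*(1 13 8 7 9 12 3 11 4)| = |(0 5 12 3 11 4 1 2 9)(6 13 7 8)| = 36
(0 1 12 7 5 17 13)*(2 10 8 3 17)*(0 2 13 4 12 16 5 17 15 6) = (0 1 16 5 13 2 10 8 3 15 6)(4 12 7 17) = [1, 16, 10, 15, 12, 13, 0, 17, 3, 9, 8, 11, 7, 2, 14, 6, 5, 4]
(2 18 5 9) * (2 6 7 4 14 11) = (2 18 5 9 6 7 4 14 11) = [0, 1, 18, 3, 14, 9, 7, 4, 8, 6, 10, 2, 12, 13, 11, 15, 16, 17, 5]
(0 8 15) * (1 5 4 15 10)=(0 8 10 1 5 4 15)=[8, 5, 2, 3, 15, 4, 6, 7, 10, 9, 1, 11, 12, 13, 14, 0]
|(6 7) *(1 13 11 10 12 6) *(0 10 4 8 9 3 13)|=6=|(0 10 12 6 7 1)(3 13 11 4 8 9)|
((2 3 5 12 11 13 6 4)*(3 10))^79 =((2 10 3 5 12 11 13 6 4))^79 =(2 6 11 5 10 4 13 12 3)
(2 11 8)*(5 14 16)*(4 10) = (2 11 8)(4 10)(5 14 16) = [0, 1, 11, 3, 10, 14, 6, 7, 2, 9, 4, 8, 12, 13, 16, 15, 5]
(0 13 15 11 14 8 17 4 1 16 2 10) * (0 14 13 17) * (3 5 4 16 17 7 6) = (0 7 6 3 5 4 1 17 16 2 10 14 8)(11 13 15) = [7, 17, 10, 5, 1, 4, 3, 6, 0, 9, 14, 13, 12, 15, 8, 11, 2, 16]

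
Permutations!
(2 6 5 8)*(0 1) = [1, 0, 6, 3, 4, 8, 5, 7, 2] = (0 1)(2 6 5 8)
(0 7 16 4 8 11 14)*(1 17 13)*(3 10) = [7, 17, 2, 10, 8, 5, 6, 16, 11, 9, 3, 14, 12, 1, 0, 15, 4, 13] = (0 7 16 4 8 11 14)(1 17 13)(3 10)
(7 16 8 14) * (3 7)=(3 7 16 8 14)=[0, 1, 2, 7, 4, 5, 6, 16, 14, 9, 10, 11, 12, 13, 3, 15, 8]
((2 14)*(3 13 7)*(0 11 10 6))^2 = ((0 11 10 6)(2 14)(3 13 7))^2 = (14)(0 10)(3 7 13)(6 11)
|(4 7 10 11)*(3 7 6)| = |(3 7 10 11 4 6)| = 6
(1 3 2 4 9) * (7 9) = (1 3 2 4 7 9) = [0, 3, 4, 2, 7, 5, 6, 9, 8, 1]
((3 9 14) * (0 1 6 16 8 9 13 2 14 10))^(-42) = (16)(2 3)(13 14)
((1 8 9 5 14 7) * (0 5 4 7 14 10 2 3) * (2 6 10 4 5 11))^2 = (14)(0 2)(1 9 4)(3 11)(5 7 8)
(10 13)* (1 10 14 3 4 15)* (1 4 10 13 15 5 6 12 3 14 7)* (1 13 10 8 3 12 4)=(1 10 15)(3 8)(4 5 6)(7 13)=[0, 10, 2, 8, 5, 6, 4, 13, 3, 9, 15, 11, 12, 7, 14, 1]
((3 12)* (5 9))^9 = (3 12)(5 9)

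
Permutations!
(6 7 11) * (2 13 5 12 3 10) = (2 13 5 12 3 10)(6 7 11) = [0, 1, 13, 10, 4, 12, 7, 11, 8, 9, 2, 6, 3, 5]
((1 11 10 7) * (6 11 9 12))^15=((1 9 12 6 11 10 7))^15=(1 9 12 6 11 10 7)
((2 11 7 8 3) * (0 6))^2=(2 7 3 11 8)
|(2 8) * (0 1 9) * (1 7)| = |(0 7 1 9)(2 8)| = 4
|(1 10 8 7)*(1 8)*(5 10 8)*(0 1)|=6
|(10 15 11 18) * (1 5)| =4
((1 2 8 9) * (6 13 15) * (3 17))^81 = (1 2 8 9)(3 17)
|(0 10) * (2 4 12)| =|(0 10)(2 4 12)| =6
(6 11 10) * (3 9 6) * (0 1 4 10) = [1, 4, 2, 9, 10, 5, 11, 7, 8, 6, 3, 0] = (0 1 4 10 3 9 6 11)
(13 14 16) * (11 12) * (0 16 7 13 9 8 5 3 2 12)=(0 16 9 8 5 3 2 12 11)(7 13 14)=[16, 1, 12, 2, 4, 3, 6, 13, 5, 8, 10, 0, 11, 14, 7, 15, 9]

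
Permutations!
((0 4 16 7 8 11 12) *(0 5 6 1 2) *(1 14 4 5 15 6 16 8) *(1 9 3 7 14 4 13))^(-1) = (0 2 1 13 14 16 5)(3 9 7)(4 6 15 12 11 8)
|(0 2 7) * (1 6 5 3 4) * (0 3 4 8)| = |(0 2 7 3 8)(1 6 5 4)| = 20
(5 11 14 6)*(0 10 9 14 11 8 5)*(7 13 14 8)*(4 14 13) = [10, 1, 2, 3, 14, 7, 0, 4, 5, 8, 9, 11, 12, 13, 6] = (0 10 9 8 5 7 4 14 6)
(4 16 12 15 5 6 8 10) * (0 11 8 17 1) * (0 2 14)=(0 11 8 10 4 16 12 15 5 6 17 1 2 14)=[11, 2, 14, 3, 16, 6, 17, 7, 10, 9, 4, 8, 15, 13, 0, 5, 12, 1]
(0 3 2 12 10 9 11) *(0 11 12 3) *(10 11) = (2 3)(9 12 11 10) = [0, 1, 3, 2, 4, 5, 6, 7, 8, 12, 9, 10, 11]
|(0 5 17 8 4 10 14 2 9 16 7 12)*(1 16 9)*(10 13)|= 13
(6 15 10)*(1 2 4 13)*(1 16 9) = (1 2 4 13 16 9)(6 15 10) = [0, 2, 4, 3, 13, 5, 15, 7, 8, 1, 6, 11, 12, 16, 14, 10, 9]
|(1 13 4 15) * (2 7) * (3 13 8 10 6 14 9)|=10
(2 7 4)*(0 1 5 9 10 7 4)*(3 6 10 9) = [1, 5, 4, 6, 2, 3, 10, 0, 8, 9, 7] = (0 1 5 3 6 10 7)(2 4)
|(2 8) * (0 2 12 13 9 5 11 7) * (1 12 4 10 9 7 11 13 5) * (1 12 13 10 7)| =20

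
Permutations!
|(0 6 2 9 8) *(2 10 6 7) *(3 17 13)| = 30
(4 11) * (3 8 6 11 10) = [0, 1, 2, 8, 10, 5, 11, 7, 6, 9, 3, 4] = (3 8 6 11 4 10)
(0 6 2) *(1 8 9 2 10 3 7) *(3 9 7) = (0 6 10 9 2)(1 8 7) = [6, 8, 0, 3, 4, 5, 10, 1, 7, 2, 9]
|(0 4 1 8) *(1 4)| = 3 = |(0 1 8)|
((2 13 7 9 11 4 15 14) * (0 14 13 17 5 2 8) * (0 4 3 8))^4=((0 14)(2 17 5)(3 8 4 15 13 7 9 11))^4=(2 17 5)(3 13)(4 9)(7 8)(11 15)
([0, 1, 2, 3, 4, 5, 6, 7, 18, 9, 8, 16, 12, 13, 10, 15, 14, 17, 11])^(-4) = (8 11 14)(10 18 16)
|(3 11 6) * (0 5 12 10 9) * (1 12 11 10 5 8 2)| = |(0 8 2 1 12 5 11 6 3 10 9)| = 11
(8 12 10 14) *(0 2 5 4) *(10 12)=(0 2 5 4)(8 10 14)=[2, 1, 5, 3, 0, 4, 6, 7, 10, 9, 14, 11, 12, 13, 8]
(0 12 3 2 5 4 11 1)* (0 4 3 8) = (0 12 8)(1 4 11)(2 5 3) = [12, 4, 5, 2, 11, 3, 6, 7, 0, 9, 10, 1, 8]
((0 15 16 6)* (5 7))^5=(0 15 16 6)(5 7)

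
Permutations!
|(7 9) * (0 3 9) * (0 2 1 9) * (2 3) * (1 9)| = |(0 2 9 7 3)| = 5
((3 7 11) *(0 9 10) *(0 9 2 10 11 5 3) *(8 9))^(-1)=(0 11 9 8 10 2)(3 5 7)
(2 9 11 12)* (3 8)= (2 9 11 12)(3 8)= [0, 1, 9, 8, 4, 5, 6, 7, 3, 11, 10, 12, 2]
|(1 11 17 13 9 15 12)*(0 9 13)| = 7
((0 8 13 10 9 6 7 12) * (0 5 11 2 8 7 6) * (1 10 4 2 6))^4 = ((0 7 12 5 11 6 1 10 9)(2 8 13 4))^4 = (13)(0 11 9 5 10 12 1 7 6)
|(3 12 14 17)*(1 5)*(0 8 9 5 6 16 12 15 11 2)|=|(0 8 9 5 1 6 16 12 14 17 3 15 11 2)|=14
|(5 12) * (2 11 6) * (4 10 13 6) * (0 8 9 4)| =18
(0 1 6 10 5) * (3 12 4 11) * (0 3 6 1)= (3 12 4 11 6 10 5)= [0, 1, 2, 12, 11, 3, 10, 7, 8, 9, 5, 6, 4]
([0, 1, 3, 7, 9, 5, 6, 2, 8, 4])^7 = (2 3 7)(4 9)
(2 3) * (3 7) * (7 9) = (2 9 7 3) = [0, 1, 9, 2, 4, 5, 6, 3, 8, 7]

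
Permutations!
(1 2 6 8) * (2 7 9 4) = (1 7 9 4 2 6 8) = [0, 7, 6, 3, 2, 5, 8, 9, 1, 4]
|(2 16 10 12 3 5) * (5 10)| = |(2 16 5)(3 10 12)| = 3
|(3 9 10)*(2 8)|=6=|(2 8)(3 9 10)|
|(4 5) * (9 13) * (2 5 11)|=|(2 5 4 11)(9 13)|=4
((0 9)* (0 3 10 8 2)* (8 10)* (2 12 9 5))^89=((0 5 2)(3 8 12 9))^89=(0 2 5)(3 8 12 9)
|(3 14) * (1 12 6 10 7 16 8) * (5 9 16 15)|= |(1 12 6 10 7 15 5 9 16 8)(3 14)|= 10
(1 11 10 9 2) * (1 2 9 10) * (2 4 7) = (1 11)(2 4 7) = [0, 11, 4, 3, 7, 5, 6, 2, 8, 9, 10, 1]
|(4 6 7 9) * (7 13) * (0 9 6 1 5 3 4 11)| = |(0 9 11)(1 5 3 4)(6 13 7)| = 12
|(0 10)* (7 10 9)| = 4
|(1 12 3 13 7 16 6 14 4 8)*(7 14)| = |(1 12 3 13 14 4 8)(6 7 16)| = 21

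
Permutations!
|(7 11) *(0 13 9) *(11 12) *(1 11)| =|(0 13 9)(1 11 7 12)| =12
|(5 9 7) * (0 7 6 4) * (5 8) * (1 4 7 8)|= 8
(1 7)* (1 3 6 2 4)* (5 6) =(1 7 3 5 6 2 4) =[0, 7, 4, 5, 1, 6, 2, 3]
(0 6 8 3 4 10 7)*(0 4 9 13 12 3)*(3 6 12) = (0 12 6 8)(3 9 13)(4 10 7) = [12, 1, 2, 9, 10, 5, 8, 4, 0, 13, 7, 11, 6, 3]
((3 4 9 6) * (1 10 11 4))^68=((1 10 11 4 9 6 3))^68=(1 6 4 10 3 9 11)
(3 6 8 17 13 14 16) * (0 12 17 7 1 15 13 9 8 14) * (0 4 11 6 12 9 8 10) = [9, 15, 2, 12, 11, 5, 14, 1, 7, 10, 0, 6, 17, 4, 16, 13, 3, 8] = (0 9 10)(1 15 13 4 11 6 14 16 3 12 17 8 7)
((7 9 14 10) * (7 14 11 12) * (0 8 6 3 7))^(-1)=(0 12 11 9 7 3 6 8)(10 14)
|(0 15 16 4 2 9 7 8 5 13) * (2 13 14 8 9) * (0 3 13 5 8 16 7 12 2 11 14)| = 22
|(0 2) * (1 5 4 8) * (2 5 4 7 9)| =|(0 5 7 9 2)(1 4 8)| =15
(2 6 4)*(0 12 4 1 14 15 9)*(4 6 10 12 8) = [8, 14, 10, 3, 2, 5, 1, 7, 4, 0, 12, 11, 6, 13, 15, 9] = (0 8 4 2 10 12 6 1 14 15 9)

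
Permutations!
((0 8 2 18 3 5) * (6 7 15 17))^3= (0 18)(2 5)(3 8)(6 17 15 7)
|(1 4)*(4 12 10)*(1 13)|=|(1 12 10 4 13)|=5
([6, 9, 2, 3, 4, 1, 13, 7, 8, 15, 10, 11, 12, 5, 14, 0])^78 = [6, 9, 2, 3, 4, 1, 13, 7, 8, 15, 10, 11, 12, 5, 14, 0]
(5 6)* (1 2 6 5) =(1 2 6) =[0, 2, 6, 3, 4, 5, 1]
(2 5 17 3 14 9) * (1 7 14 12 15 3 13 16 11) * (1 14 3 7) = (2 5 17 13 16 11 14 9)(3 12 15 7) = [0, 1, 5, 12, 4, 17, 6, 3, 8, 2, 10, 14, 15, 16, 9, 7, 11, 13]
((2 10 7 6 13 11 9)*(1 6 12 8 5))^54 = (1 5 8 12 7 10 2 9 11 13 6)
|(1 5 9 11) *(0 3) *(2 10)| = 4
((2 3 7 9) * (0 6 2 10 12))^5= (0 9 2 12 7 6 10 3)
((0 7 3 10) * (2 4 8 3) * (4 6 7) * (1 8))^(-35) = ((0 4 1 8 3 10)(2 6 7))^(-35) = (0 4 1 8 3 10)(2 6 7)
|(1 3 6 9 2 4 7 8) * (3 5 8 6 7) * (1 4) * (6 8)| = 20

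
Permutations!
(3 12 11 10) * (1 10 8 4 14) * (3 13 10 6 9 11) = (1 6 9 11 8 4 14)(3 12)(10 13) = [0, 6, 2, 12, 14, 5, 9, 7, 4, 11, 13, 8, 3, 10, 1]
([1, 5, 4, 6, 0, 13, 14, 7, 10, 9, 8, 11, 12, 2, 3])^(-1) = (0 4 2 13 5 1)(3 14 6)(8 10)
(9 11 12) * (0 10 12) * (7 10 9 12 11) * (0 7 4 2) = (12)(0 9 4 2)(7 10 11) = [9, 1, 0, 3, 2, 5, 6, 10, 8, 4, 11, 7, 12]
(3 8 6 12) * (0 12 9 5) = (0 12 3 8 6 9 5) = [12, 1, 2, 8, 4, 0, 9, 7, 6, 5, 10, 11, 3]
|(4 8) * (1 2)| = |(1 2)(4 8)| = 2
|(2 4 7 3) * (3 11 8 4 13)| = 12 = |(2 13 3)(4 7 11 8)|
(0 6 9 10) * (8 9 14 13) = [6, 1, 2, 3, 4, 5, 14, 7, 9, 10, 0, 11, 12, 8, 13] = (0 6 14 13 8 9 10)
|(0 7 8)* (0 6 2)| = 5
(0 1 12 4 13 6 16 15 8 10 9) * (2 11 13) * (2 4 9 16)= (0 1 12 9)(2 11 13 6)(8 10 16 15)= [1, 12, 11, 3, 4, 5, 2, 7, 10, 0, 16, 13, 9, 6, 14, 8, 15]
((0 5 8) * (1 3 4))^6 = (8)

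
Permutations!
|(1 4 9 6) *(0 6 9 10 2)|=|(0 6 1 4 10 2)|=6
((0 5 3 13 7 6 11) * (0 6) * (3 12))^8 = ((0 5 12 3 13 7)(6 11))^8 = (0 12 13)(3 7 5)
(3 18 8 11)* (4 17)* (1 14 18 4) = [0, 14, 2, 4, 17, 5, 6, 7, 11, 9, 10, 3, 12, 13, 18, 15, 16, 1, 8] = (1 14 18 8 11 3 4 17)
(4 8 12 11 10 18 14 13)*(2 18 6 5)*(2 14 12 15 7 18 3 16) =[0, 1, 3, 16, 8, 14, 5, 18, 15, 9, 6, 10, 11, 4, 13, 7, 2, 17, 12] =(2 3 16)(4 8 15 7 18 12 11 10 6 5 14 13)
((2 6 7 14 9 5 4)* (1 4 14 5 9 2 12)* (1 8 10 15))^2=((1 4 12 8 10 15)(2 6 7 5 14))^2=(1 12 10)(2 7 14 6 5)(4 8 15)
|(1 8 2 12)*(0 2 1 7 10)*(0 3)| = 6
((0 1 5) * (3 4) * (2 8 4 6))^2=(0 5 1)(2 4 6 8 3)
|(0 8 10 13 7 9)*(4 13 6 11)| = 9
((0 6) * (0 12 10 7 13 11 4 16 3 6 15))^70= (3 4 13 10 6 16 11 7 12)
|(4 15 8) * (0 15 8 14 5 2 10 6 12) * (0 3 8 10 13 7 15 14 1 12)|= |(0 14 5 2 13 7 15 1 12 3 8 4 10 6)|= 14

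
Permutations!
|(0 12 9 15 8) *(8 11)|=|(0 12 9 15 11 8)|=6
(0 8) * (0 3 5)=[8, 1, 2, 5, 4, 0, 6, 7, 3]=(0 8 3 5)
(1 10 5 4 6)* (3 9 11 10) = [0, 3, 2, 9, 6, 4, 1, 7, 8, 11, 5, 10] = (1 3 9 11 10 5 4 6)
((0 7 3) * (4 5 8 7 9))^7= (9)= ((0 9 4 5 8 7 3))^7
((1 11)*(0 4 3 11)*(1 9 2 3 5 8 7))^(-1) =(0 1 7 8 5 4)(2 9 11 3)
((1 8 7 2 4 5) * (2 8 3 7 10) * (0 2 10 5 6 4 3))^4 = (10)(0 8 2 5 3 1 7)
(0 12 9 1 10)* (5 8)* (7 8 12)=(0 7 8 5 12 9 1 10)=[7, 10, 2, 3, 4, 12, 6, 8, 5, 1, 0, 11, 9]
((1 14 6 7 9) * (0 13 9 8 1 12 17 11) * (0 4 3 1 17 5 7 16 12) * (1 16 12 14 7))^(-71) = ((0 13 9)(1 7 8 17 11 4 3 16 14 6 12 5))^(-71) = (0 13 9)(1 7 8 17 11 4 3 16 14 6 12 5)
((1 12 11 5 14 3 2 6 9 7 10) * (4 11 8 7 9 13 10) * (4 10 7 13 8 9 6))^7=((1 12 9 6 8 13 7 10)(2 4 11 5 14 3))^7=(1 10 7 13 8 6 9 12)(2 4 11 5 14 3)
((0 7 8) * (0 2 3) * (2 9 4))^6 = (0 3 2 4 9 8 7)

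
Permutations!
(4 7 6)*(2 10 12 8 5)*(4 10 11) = (2 11 4 7 6 10 12 8 5) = [0, 1, 11, 3, 7, 2, 10, 6, 5, 9, 12, 4, 8]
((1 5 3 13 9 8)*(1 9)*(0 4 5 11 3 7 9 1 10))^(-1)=(0 10 13 3 11 1 8 9 7 5 4)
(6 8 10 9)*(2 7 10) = (2 7 10 9 6 8) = [0, 1, 7, 3, 4, 5, 8, 10, 2, 6, 9]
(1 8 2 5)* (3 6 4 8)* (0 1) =(0 1 3 6 4 8 2 5) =[1, 3, 5, 6, 8, 0, 4, 7, 2]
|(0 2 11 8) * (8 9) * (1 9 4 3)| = |(0 2 11 4 3 1 9 8)| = 8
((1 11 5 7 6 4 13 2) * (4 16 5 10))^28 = (16)(1 13 10)(2 4 11)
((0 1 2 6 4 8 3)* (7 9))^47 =(0 8 6 1 3 4 2)(7 9)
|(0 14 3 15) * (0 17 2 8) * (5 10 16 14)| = 10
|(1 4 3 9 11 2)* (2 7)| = 7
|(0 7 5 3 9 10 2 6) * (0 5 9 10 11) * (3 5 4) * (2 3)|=|(0 7 9 11)(2 6 4)(3 10)|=12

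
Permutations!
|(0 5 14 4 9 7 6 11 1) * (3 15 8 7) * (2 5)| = 13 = |(0 2 5 14 4 9 3 15 8 7 6 11 1)|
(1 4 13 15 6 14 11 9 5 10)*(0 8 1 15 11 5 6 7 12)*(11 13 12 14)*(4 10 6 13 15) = [8, 10, 2, 3, 12, 6, 11, 14, 1, 13, 4, 9, 0, 15, 5, 7] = (0 8 1 10 4 12)(5 6 11 9 13 15 7 14)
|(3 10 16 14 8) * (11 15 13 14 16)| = |(16)(3 10 11 15 13 14 8)| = 7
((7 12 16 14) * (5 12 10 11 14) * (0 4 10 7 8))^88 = (0 14 10)(4 8 11)(5 12 16)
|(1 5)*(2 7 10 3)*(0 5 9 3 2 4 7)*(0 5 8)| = 8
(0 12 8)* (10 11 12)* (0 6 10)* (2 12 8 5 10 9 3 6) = (2 12 5 10 11 8)(3 6 9) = [0, 1, 12, 6, 4, 10, 9, 7, 2, 3, 11, 8, 5]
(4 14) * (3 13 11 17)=(3 13 11 17)(4 14)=[0, 1, 2, 13, 14, 5, 6, 7, 8, 9, 10, 17, 12, 11, 4, 15, 16, 3]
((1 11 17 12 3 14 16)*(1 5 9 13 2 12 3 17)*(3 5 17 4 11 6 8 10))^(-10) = (1 14 13)(2 6 16)(3 9 11)(4 10 5)(8 17 12)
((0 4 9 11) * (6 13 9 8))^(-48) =((0 4 8 6 13 9 11))^(-48) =(0 4 8 6 13 9 11)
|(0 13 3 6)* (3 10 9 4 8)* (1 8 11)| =10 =|(0 13 10 9 4 11 1 8 3 6)|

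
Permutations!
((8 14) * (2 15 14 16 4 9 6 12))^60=(2 9 8)(4 14 12)(6 16 15)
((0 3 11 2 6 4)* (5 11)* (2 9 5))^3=(11)(0 6 3 4 2)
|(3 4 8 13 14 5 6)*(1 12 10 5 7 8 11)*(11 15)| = 36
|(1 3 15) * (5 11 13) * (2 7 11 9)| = 6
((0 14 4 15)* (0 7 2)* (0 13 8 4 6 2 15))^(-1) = (0 4 8 13 2 6 14)(7 15)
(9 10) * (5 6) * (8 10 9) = [0, 1, 2, 3, 4, 6, 5, 7, 10, 9, 8] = (5 6)(8 10)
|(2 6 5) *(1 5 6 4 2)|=|(6)(1 5)(2 4)|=2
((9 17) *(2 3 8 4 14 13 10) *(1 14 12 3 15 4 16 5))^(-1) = ((1 14 13 10 2 15 4 12 3 8 16 5)(9 17))^(-1) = (1 5 16 8 3 12 4 15 2 10 13 14)(9 17)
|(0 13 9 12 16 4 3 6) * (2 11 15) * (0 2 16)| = 28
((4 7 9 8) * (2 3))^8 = (9)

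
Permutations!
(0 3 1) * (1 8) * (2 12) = (0 3 8 1)(2 12) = [3, 0, 12, 8, 4, 5, 6, 7, 1, 9, 10, 11, 2]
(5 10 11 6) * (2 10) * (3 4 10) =(2 3 4 10 11 6 5) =[0, 1, 3, 4, 10, 2, 5, 7, 8, 9, 11, 6]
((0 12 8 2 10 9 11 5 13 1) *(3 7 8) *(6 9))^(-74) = ((0 12 3 7 8 2 10 6 9 11 5 13 1))^(-74) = (0 8 9 1 7 6 13 3 10 5 12 2 11)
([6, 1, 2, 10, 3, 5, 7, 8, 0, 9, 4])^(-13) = [8, 1, 2, 4, 10, 5, 0, 6, 7, 9, 3]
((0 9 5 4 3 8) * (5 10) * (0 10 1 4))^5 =(0 8 1 5 3 9 10 4)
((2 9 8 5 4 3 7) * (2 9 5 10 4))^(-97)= ((2 5)(3 7 9 8 10 4))^(-97)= (2 5)(3 4 10 8 9 7)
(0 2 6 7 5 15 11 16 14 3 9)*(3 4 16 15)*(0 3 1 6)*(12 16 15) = (0 2)(1 6 7 5)(3 9)(4 15 11 12 16 14) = [2, 6, 0, 9, 15, 1, 7, 5, 8, 3, 10, 12, 16, 13, 4, 11, 14]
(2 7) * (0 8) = (0 8)(2 7) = [8, 1, 7, 3, 4, 5, 6, 2, 0]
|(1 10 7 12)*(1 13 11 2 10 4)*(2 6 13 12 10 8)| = |(1 4)(2 8)(6 13 11)(7 10)| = 6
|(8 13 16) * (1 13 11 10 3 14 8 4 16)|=|(1 13)(3 14 8 11 10)(4 16)|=10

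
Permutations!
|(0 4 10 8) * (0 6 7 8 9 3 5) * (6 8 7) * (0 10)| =4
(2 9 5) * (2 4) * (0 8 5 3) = (0 8 5 4 2 9 3) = [8, 1, 9, 0, 2, 4, 6, 7, 5, 3]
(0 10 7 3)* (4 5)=(0 10 7 3)(4 5)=[10, 1, 2, 0, 5, 4, 6, 3, 8, 9, 7]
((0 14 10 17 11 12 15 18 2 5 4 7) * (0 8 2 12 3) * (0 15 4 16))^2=((0 14 10 17 11 3 15 18 12 4 7 8 2 5 16))^2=(0 10 11 15 12 7 2 16 14 17 3 18 4 8 5)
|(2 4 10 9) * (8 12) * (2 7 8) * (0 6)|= 14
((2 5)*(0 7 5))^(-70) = ((0 7 5 2))^(-70) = (0 5)(2 7)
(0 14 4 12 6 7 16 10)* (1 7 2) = (0 14 4 12 6 2 1 7 16 10) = [14, 7, 1, 3, 12, 5, 2, 16, 8, 9, 0, 11, 6, 13, 4, 15, 10]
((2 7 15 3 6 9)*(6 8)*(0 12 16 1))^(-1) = (0 1 16 12)(2 9 6 8 3 15 7)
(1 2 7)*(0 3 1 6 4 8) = (0 3 1 2 7 6 4 8) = [3, 2, 7, 1, 8, 5, 4, 6, 0]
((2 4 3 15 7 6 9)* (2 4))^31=(3 15 7 6 9 4)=((3 15 7 6 9 4))^31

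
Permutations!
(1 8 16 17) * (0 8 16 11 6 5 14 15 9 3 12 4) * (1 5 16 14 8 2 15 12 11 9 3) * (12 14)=(0 2 15 3 11 6 16 17 5 8 9 1 12 4)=[2, 12, 15, 11, 0, 8, 16, 7, 9, 1, 10, 6, 4, 13, 14, 3, 17, 5]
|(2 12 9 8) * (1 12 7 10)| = 7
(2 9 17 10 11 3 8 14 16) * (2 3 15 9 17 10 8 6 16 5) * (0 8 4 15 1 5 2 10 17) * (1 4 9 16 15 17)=(0 8 14 2)(1 5 10 11 4 17 9)(3 6 15 16)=[8, 5, 0, 6, 17, 10, 15, 7, 14, 1, 11, 4, 12, 13, 2, 16, 3, 9]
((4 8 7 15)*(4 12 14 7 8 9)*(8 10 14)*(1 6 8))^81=((1 6 8 10 14 7 15 12)(4 9))^81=(1 6 8 10 14 7 15 12)(4 9)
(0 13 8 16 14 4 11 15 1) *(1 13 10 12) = (0 10 12 1)(4 11 15 13 8 16 14) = [10, 0, 2, 3, 11, 5, 6, 7, 16, 9, 12, 15, 1, 8, 4, 13, 14]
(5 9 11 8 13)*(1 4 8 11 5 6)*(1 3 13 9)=(1 4 8 9 5)(3 13 6)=[0, 4, 2, 13, 8, 1, 3, 7, 9, 5, 10, 11, 12, 6]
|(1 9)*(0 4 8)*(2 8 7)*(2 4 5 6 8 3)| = 4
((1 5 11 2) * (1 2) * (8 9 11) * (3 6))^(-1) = ((1 5 8 9 11)(3 6))^(-1) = (1 11 9 8 5)(3 6)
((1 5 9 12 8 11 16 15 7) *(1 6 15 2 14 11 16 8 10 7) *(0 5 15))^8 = ((0 5 9 12 10 7 6)(1 15)(2 14 11 8 16))^8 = (0 5 9 12 10 7 6)(2 8 14 16 11)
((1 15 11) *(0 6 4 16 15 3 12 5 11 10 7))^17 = ((0 6 4 16 15 10 7)(1 3 12 5 11))^17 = (0 16 7 4 10 6 15)(1 12 11 3 5)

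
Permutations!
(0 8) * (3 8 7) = (0 7 3 8) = [7, 1, 2, 8, 4, 5, 6, 3, 0]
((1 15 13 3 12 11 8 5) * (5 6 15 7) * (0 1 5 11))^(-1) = ((0 1 7 11 8 6 15 13 3 12))^(-1) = (0 12 3 13 15 6 8 11 7 1)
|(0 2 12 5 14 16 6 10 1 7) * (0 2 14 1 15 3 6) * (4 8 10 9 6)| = 30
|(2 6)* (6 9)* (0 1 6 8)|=|(0 1 6 2 9 8)|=6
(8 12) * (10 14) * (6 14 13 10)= (6 14)(8 12)(10 13)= [0, 1, 2, 3, 4, 5, 14, 7, 12, 9, 13, 11, 8, 10, 6]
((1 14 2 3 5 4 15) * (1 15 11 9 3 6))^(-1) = ((15)(1 14 2 6)(3 5 4 11 9))^(-1) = (15)(1 6 2 14)(3 9 11 4 5)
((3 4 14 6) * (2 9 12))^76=((2 9 12)(3 4 14 6))^76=(14)(2 9 12)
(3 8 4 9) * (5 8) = [0, 1, 2, 5, 9, 8, 6, 7, 4, 3] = (3 5 8 4 9)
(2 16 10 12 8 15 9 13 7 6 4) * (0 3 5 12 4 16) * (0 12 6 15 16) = (0 3 5 6)(2 12 8 16 10 4)(7 15 9 13) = [3, 1, 12, 5, 2, 6, 0, 15, 16, 13, 4, 11, 8, 7, 14, 9, 10]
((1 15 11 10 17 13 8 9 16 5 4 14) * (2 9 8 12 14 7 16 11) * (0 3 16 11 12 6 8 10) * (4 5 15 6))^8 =((0 3 16 15 2 9 12 14 1 6 8 10 17 13 4 7 11))^8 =(0 1 11 14 7 12 4 9 13 2 17 15 10 16 8 3 6)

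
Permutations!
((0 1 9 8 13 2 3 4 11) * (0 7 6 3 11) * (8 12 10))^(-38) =((0 1 9 12 10 8 13 2 11 7 6 3 4))^(-38) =(0 1 9 12 10 8 13 2 11 7 6 3 4)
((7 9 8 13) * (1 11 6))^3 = ((1 11 6)(7 9 8 13))^3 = (7 13 8 9)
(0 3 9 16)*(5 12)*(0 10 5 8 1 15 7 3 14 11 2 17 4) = [14, 15, 17, 9, 0, 12, 6, 3, 1, 16, 5, 2, 8, 13, 11, 7, 10, 4] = (0 14 11 2 17 4)(1 15 7 3 9 16 10 5 12 8)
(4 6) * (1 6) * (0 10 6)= (0 10 6 4 1)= [10, 0, 2, 3, 1, 5, 4, 7, 8, 9, 6]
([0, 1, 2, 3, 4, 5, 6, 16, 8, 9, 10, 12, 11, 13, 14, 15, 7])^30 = [0, 1, 2, 3, 4, 5, 6, 7, 8, 9, 10, 11, 12, 13, 14, 15, 16]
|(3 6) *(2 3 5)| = |(2 3 6 5)| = 4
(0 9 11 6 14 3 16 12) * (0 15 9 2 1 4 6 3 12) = (0 2 1 4 6 14 12 15 9 11 3 16) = [2, 4, 1, 16, 6, 5, 14, 7, 8, 11, 10, 3, 15, 13, 12, 9, 0]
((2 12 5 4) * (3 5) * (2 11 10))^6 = ((2 12 3 5 4 11 10))^6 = (2 10 11 4 5 3 12)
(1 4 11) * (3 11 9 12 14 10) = [0, 4, 2, 11, 9, 5, 6, 7, 8, 12, 3, 1, 14, 13, 10] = (1 4 9 12 14 10 3 11)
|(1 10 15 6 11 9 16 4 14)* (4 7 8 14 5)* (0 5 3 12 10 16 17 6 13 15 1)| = |(0 5 4 3 12 10 1 16 7 8 14)(6 11 9 17)(13 15)| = 44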